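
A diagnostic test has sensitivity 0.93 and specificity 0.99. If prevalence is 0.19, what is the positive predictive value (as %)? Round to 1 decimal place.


PPV = (sens * prev) / (sens * prev + (1-spec) * (1-prev))
Numerator = 0.93 * 0.19 = 0.1767
P(positive and no disease) = (1 - spec) * (1 - prev) = (1 - 0.99) * (1 - 0.19) = 0.0081
Denominator = 0.1767 + 0.0081 = 0.1848
PPV = 0.1767 / 0.1848 = 0.956169
As percentage = 95.6


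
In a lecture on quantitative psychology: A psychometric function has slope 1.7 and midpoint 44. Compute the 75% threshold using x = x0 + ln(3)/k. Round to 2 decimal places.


At P = 0.75: 0.75 = 1/(1 + e^(-k*(x-x0)))
Solving: e^(-k*(x-x0)) = 1/3
x = x0 + ln(3)/k
ln(3) = 1.0986
x = 44 + 1.0986/1.7
= 44 + 0.6462
= 44.65


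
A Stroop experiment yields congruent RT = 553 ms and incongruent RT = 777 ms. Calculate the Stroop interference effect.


Stroop effect = RT(incongruent) - RT(congruent)
= 777 - 553
= 224 ms


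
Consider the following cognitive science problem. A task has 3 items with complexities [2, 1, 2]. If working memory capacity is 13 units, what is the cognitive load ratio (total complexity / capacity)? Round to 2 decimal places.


Total complexity = 2 + 1 + 2 = 5
Load = total / capacity = 5 / 13
= 0.38


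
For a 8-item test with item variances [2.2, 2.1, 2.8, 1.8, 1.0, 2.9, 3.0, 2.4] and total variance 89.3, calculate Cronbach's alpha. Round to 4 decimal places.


alpha = (k/(k-1)) * (1 - sum(s_i^2)/s_total^2)
sum(item variances) = 18.2
k/(k-1) = 8/7 = 1.142857
1 - 18.2/89.3 = 1 - 0.203807 = 0.796193
alpha = 1.142857 * 0.796193
= 0.9099


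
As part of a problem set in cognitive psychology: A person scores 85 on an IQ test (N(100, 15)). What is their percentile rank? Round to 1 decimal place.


z = (IQ - mean) / SD
z = (85 - 100) / 15 = -1.0
Percentile = Phi(-1.0) * 100
Phi(-1.0) = 0.158655
= 15.9


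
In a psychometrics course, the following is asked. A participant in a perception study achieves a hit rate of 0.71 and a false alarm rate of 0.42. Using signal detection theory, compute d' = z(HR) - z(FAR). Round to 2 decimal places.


d' = z(HR) - z(FAR)
z(0.71) = 0.5534
z(0.42) = -0.2019
d' = 0.5534 - -0.2019
= 0.76


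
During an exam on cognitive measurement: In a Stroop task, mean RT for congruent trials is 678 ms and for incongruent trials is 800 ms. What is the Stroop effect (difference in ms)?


Stroop effect = RT(incongruent) - RT(congruent)
= 800 - 678
= 122 ms


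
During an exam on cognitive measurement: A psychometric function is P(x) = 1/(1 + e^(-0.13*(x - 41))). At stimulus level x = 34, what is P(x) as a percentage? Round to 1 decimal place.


P(x) = 1/(1 + e^(-0.13*(34 - 41)))
Exponent = -0.13 * -7 = 0.91
e^(0.91) = 2.484323
P = 1/(1 + 2.484323) = 0.287
Percentage = 28.7


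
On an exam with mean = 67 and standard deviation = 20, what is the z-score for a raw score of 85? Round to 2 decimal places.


z = (X - mu) / sigma
= (85 - 67) / 20
= 18 / 20
= 0.90


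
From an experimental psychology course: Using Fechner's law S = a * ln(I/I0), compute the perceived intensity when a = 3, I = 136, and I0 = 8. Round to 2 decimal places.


S = 3 * ln(136/8)
I/I0 = 17.0
ln(17.0) = 2.8332
S = 3 * 2.8332
= 8.50


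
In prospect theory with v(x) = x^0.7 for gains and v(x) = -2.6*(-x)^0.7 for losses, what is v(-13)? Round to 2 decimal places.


Since x = -13 < 0, use v(x) = -lambda*(-x)^alpha
(-x) = 13
13^0.7 = 6.0223
v(-13) = -2.6 * 6.0223
= -15.66


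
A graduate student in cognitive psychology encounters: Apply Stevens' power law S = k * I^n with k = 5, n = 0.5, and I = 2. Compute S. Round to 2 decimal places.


S = 5 * 2^0.5
2^0.5 = 1.4142
S = 5 * 1.4142
= 7.07


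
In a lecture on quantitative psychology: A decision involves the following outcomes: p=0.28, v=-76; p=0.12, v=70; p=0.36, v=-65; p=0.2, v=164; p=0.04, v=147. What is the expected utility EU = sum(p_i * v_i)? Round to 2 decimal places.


EU = sum(p_i * v_i)
0.28 * -76 = -21.28
0.12 * 70 = 8.4
0.36 * -65 = -23.4
0.2 * 164 = 32.8
0.04 * 147 = 5.88
EU = -21.28 + 8.4 + -23.4 + 32.8 + 5.88
= 2.40


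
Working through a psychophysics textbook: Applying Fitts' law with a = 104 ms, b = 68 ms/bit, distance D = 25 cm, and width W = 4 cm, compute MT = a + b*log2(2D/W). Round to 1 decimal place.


MT = 104 + 68 * log2(2*25/4)
2D/W = 12.5
log2(12.5) = 3.6439
MT = 104 + 68 * 3.6439
= 351.8 ms


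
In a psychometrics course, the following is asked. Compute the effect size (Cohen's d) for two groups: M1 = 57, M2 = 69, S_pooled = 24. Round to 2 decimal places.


Cohen's d = (M1 - M2) / S_pooled
= (57 - 69) / 24
= -12 / 24
= -0.50


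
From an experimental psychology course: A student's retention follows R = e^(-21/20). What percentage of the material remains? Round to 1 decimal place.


R = e^(-t/S)
-t/S = -21/20 = -1.05
R = e^(-1.05) = 0.349938
Percentage = 0.349938 * 100
= 35.0


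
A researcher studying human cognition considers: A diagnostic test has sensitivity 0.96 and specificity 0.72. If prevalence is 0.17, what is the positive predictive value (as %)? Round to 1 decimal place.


PPV = (sens * prev) / (sens * prev + (1-spec) * (1-prev))
Numerator = 0.96 * 0.17 = 0.1632
P(positive and no disease) = (1 - spec) * (1 - prev) = (1 - 0.72) * (1 - 0.17) = 0.2324
Denominator = 0.1632 + 0.2324 = 0.3956
PPV = 0.1632 / 0.3956 = 0.412538
As percentage = 41.3


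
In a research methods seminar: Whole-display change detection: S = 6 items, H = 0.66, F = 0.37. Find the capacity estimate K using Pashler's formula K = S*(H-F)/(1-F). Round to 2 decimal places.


K = S * (H - F) / (1 - F)
H - F = 0.29
1 - F = 0.63
K = 6 * 0.29 / 0.63
= 2.76


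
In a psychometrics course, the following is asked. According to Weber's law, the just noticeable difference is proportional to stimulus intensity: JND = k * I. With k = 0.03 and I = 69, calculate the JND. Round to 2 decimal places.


JND = k * I
JND = 0.03 * 69
= 2.07


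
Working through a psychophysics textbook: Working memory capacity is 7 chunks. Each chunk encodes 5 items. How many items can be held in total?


Total items = chunks * items_per_chunk
= 7 * 5
= 35


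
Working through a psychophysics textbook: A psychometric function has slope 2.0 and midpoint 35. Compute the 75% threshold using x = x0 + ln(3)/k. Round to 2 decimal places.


At P = 0.75: 0.75 = 1/(1 + e^(-k*(x-x0)))
Solving: e^(-k*(x-x0)) = 1/3
x = x0 + ln(3)/k
ln(3) = 1.0986
x = 35 + 1.0986/2.0
= 35 + 0.5493
= 35.55


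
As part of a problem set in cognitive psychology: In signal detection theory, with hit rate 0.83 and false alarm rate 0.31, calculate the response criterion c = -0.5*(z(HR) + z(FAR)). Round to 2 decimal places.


c = -0.5 * (z(HR) + z(FAR))
z(0.83) = 0.9542
z(0.31) = -0.4959
c = -0.5 * (0.9542 + -0.4959)
= -0.5 * 0.4583
= -0.23


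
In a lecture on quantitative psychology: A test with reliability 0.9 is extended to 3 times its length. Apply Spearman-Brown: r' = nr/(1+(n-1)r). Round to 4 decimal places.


r_new = n*r / (1 + (n-1)*r)
Numerator = 3 * 0.9 = 2.7
Denominator = 1 + 2 * 0.9 = 2.8
r_new = 2.7 / 2.8
= 0.9643


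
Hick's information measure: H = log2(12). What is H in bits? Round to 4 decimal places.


H = log2(n)
H = log2(12)
= 3.5850


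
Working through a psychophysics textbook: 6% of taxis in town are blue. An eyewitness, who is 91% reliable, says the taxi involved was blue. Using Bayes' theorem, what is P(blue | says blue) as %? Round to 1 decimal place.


P(blue | says blue) = P(says blue | blue)*P(blue) / [P(says blue | blue)*P(blue) + P(says blue | not blue)*P(not blue)]
Numerator = 0.91 * 0.06 = 0.0546
False identification = 0.09 * 0.94 = 0.0846
P = 0.0546 / (0.0546 + 0.0846)
= 0.0546 / 0.1392
As percentage = 39.2


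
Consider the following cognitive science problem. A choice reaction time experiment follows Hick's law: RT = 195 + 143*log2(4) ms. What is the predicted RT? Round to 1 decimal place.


RT = 195 + 143 * log2(4)
log2(4) = 2.0
RT = 195 + 143 * 2.0
= 195 + 286.0
= 481.0 ms


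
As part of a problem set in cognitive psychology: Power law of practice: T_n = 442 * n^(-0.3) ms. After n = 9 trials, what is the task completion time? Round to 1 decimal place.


T_n = 442 * 9^(-0.3)
9^(-0.3) = 0.517282
T_n = 442 * 0.517282
= 228.6 ms


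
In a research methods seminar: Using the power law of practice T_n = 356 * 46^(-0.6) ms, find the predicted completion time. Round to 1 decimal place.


T_n = 356 * 46^(-0.6)
46^(-0.6) = 0.100541
T_n = 356 * 0.100541
= 35.8 ms


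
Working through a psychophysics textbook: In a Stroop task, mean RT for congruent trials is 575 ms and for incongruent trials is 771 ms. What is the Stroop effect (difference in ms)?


Stroop effect = RT(incongruent) - RT(congruent)
= 771 - 575
= 196 ms


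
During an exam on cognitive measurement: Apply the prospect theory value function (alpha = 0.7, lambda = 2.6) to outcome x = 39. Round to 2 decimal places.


Since x = 39 >= 0, use v(x) = x^0.7
39^0.7 = 12.9941
v(39) = 12.99


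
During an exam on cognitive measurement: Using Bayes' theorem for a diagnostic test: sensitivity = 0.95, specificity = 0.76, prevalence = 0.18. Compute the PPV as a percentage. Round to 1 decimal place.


PPV = (sens * prev) / (sens * prev + (1-spec) * (1-prev))
Numerator = 0.95 * 0.18 = 0.171
P(positive and no disease) = (1 - spec) * (1 - prev) = (1 - 0.76) * (1 - 0.18) = 0.1968
Denominator = 0.171 + 0.1968 = 0.3678
PPV = 0.171 / 0.3678 = 0.464927
As percentage = 46.5


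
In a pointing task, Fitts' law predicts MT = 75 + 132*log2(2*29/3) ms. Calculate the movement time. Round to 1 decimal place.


MT = 75 + 132 * log2(2*29/3)
2D/W = 19.333333
log2(19.333333) = 4.273
MT = 75 + 132 * 4.273
= 639.0 ms


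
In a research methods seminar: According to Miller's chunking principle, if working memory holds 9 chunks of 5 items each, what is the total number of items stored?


Total items = chunks * items_per_chunk
= 9 * 5
= 45


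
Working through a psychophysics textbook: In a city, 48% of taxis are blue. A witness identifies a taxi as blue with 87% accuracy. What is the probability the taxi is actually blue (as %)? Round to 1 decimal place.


P(blue | says blue) = P(says blue | blue)*P(blue) / [P(says blue | blue)*P(blue) + P(says blue | not blue)*P(not blue)]
Numerator = 0.87 * 0.48 = 0.4176
False identification = 0.13 * 0.52 = 0.0676
P = 0.4176 / (0.4176 + 0.0676)
= 0.4176 / 0.4852
As percentage = 86.1


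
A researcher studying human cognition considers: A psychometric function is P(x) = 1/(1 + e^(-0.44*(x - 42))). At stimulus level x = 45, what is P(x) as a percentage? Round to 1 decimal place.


P(x) = 1/(1 + e^(-0.44*(45 - 42)))
Exponent = -0.44 * 3 = -1.32
e^(-1.32) = 0.267135
P = 1/(1 + 0.267135) = 0.789182
Percentage = 78.9


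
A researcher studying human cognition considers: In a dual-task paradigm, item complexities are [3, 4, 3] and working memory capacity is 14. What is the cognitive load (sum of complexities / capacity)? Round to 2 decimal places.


Total complexity = 3 + 4 + 3 = 10
Load = total / capacity = 10 / 14
= 0.71


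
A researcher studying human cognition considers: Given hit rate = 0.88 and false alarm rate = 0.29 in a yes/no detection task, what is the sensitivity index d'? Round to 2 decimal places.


d' = z(HR) - z(FAR)
z(0.88) = 1.175
z(0.29) = -0.5534
d' = 1.175 - -0.5534
= 1.73


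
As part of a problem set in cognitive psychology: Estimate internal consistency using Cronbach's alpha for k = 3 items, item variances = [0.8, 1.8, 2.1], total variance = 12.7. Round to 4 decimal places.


alpha = (k/(k-1)) * (1 - sum(s_i^2)/s_total^2)
sum(item variances) = 4.7
k/(k-1) = 3/2 = 1.5
1 - 4.7/12.7 = 1 - 0.370079 = 0.629921
alpha = 1.5 * 0.629921
= 0.9449


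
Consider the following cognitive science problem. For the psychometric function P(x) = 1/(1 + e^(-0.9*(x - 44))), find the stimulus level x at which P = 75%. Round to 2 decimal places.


At P = 0.75: 0.75 = 1/(1 + e^(-k*(x-x0)))
Solving: e^(-k*(x-x0)) = 1/3
x = x0 + ln(3)/k
ln(3) = 1.0986
x = 44 + 1.0986/0.9
= 44 + 1.2207
= 45.22


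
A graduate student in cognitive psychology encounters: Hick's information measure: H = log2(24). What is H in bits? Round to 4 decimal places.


H = log2(n)
H = log2(24)
= 4.5850


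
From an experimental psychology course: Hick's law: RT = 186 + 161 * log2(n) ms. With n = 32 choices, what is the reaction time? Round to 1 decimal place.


RT = 186 + 161 * log2(32)
log2(32) = 5.0
RT = 186 + 161 * 5.0
= 186 + 805.0
= 991.0 ms


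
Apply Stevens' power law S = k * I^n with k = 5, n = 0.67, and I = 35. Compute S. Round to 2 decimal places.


S = 5 * 35^0.67
35^0.67 = 10.8274
S = 5 * 10.8274
= 54.14


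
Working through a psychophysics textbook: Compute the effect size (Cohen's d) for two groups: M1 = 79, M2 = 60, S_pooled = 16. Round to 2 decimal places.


Cohen's d = (M1 - M2) / S_pooled
= (79 - 60) / 16
= 19 / 16
= 1.19


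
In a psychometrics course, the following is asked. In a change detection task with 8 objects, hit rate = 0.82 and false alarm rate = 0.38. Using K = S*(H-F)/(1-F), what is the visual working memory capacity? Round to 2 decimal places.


K = S * (H - F) / (1 - F)
H - F = 0.44
1 - F = 0.62
K = 8 * 0.44 / 0.62
= 5.68


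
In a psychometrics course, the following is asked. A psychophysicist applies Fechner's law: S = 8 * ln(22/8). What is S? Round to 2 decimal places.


S = 8 * ln(22/8)
I/I0 = 2.75
ln(2.75) = 1.0116
S = 8 * 1.0116
= 8.09


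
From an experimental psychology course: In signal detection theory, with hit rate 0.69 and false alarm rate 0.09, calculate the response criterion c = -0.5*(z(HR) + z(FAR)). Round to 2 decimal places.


c = -0.5 * (z(HR) + z(FAR))
z(0.69) = 0.4959
z(0.09) = -1.3408
c = -0.5 * (0.4959 + -1.3408)
= -0.5 * -0.8449
= 0.42


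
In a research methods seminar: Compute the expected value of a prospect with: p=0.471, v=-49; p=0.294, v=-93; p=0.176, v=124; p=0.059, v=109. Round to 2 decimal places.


EU = sum(p_i * v_i)
0.471 * -49 = -23.079
0.294 * -93 = -27.342
0.176 * 124 = 21.824
0.059 * 109 = 6.431
EU = -23.079 + -27.342 + 21.824 + 6.431
= -22.17


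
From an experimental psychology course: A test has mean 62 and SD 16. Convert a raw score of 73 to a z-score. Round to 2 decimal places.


z = (X - mu) / sigma
= (73 - 62) / 16
= 11 / 16
= 0.69


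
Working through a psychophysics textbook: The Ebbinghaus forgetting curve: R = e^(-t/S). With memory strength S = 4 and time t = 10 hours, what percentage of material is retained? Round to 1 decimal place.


R = e^(-t/S)
-t/S = -10/4 = -2.5
R = e^(-2.5) = 0.082085
Percentage = 0.082085 * 100
= 8.2


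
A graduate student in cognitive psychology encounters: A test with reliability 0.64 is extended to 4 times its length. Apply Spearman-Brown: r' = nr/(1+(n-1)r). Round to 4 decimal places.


r_new = n*r / (1 + (n-1)*r)
Numerator = 4 * 0.64 = 2.56
Denominator = 1 + 3 * 0.64 = 2.92
r_new = 2.56 / 2.92
= 0.8767


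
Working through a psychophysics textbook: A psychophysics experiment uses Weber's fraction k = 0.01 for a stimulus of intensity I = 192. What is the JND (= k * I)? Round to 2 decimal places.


JND = k * I
JND = 0.01 * 192
= 1.92


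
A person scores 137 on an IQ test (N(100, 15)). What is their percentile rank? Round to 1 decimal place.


z = (IQ - mean) / SD
z = (137 - 100) / 15 = 2.4667
Percentile = Phi(2.4667) * 100
Phi(2.4667) = 0.993182
= 99.3


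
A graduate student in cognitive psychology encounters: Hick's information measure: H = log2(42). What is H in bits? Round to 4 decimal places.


H = log2(n)
H = log2(42)
= 5.3923


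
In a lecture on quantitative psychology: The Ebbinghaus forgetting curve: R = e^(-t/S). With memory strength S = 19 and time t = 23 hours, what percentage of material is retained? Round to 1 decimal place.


R = e^(-t/S)
-t/S = -23/19 = -1.210526
R = e^(-1.210526) = 0.29804
Percentage = 0.29804 * 100
= 29.8


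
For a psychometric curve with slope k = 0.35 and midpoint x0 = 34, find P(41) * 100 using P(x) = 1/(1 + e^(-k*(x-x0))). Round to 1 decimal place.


P(x) = 1/(1 + e^(-0.35*(41 - 34)))
Exponent = -0.35 * 7 = -2.45
e^(-2.45) = 0.086294
P = 1/(1 + 0.086294) = 0.920561
Percentage = 92.1


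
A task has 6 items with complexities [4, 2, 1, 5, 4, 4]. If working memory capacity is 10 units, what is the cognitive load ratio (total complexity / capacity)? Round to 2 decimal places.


Total complexity = 4 + 2 + 1 + 5 + 4 + 4 = 20
Load = total / capacity = 20 / 10
= 2.00


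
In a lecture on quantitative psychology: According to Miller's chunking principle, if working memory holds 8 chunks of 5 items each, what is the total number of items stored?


Total items = chunks * items_per_chunk
= 8 * 5
= 40


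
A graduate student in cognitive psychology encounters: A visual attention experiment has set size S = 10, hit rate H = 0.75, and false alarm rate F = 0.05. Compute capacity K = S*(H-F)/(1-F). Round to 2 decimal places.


K = S * (H - F) / (1 - F)
H - F = 0.7
1 - F = 0.95
K = 10 * 0.7 / 0.95
= 7.37


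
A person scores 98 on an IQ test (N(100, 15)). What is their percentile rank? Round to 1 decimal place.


z = (IQ - mean) / SD
z = (98 - 100) / 15 = -0.1333
Percentile = Phi(-0.1333) * 100
Phi(-0.1333) = 0.446978
= 44.7


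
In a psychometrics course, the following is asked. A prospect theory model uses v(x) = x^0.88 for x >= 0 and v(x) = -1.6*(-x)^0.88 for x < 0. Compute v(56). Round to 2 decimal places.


Since x = 56 >= 0, use v(x) = x^0.88
56^0.88 = 34.5466
v(56) = 34.55


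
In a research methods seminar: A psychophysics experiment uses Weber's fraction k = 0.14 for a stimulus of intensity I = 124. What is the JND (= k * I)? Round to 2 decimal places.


JND = k * I
JND = 0.14 * 124
= 17.36


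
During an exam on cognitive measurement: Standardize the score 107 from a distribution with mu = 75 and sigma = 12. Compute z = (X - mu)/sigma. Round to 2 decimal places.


z = (X - mu) / sigma
= (107 - 75) / 12
= 32 / 12
= 2.67


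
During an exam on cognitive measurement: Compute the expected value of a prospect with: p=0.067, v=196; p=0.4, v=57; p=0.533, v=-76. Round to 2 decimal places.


EU = sum(p_i * v_i)
0.067 * 196 = 13.132
0.4 * 57 = 22.8
0.533 * -76 = -40.508
EU = 13.132 + 22.8 + -40.508
= -4.58


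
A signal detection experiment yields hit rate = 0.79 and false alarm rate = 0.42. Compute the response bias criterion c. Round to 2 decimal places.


c = -0.5 * (z(HR) + z(FAR))
z(0.79) = 0.8064
z(0.42) = -0.2019
c = -0.5 * (0.8064 + -0.2019)
= -0.5 * 0.6045
= -0.30


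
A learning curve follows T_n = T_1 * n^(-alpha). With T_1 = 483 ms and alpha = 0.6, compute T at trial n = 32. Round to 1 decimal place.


T_n = 483 * 32^(-0.6)
32^(-0.6) = 0.125
T_n = 483 * 0.125
= 60.4 ms


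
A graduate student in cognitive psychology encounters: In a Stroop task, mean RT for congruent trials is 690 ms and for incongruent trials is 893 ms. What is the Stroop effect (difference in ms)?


Stroop effect = RT(incongruent) - RT(congruent)
= 893 - 690
= 203 ms


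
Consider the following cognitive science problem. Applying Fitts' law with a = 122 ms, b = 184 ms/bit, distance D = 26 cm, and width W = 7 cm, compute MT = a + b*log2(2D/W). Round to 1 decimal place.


MT = 122 + 184 * log2(2*26/7)
2D/W = 7.428571
log2(7.428571) = 2.8931
MT = 122 + 184 * 2.8931
= 654.3 ms


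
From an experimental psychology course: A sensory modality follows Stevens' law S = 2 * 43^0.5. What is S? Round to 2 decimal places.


S = 2 * 43^0.5
43^0.5 = 6.5574
S = 2 * 6.5574
= 13.11


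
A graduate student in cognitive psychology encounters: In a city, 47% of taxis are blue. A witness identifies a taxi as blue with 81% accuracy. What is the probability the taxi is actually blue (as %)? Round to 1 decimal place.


P(blue | says blue) = P(says blue | blue)*P(blue) / [P(says blue | blue)*P(blue) + P(says blue | not blue)*P(not blue)]
Numerator = 0.81 * 0.47 = 0.3807
False identification = 0.19 * 0.53 = 0.1007
P = 0.3807 / (0.3807 + 0.1007)
= 0.3807 / 0.4814
As percentage = 79.1


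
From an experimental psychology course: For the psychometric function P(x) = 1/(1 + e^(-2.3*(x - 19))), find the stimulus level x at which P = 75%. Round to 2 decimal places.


At P = 0.75: 0.75 = 1/(1 + e^(-k*(x-x0)))
Solving: e^(-k*(x-x0)) = 1/3
x = x0 + ln(3)/k
ln(3) = 1.0986
x = 19 + 1.0986/2.3
= 19 + 0.4777
= 19.48


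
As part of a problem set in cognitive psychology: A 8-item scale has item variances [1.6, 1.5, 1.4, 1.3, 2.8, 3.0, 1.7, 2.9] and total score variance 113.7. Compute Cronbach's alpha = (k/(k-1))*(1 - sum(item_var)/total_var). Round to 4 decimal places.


alpha = (k/(k-1)) * (1 - sum(s_i^2)/s_total^2)
sum(item variances) = 16.2
k/(k-1) = 8/7 = 1.142857
1 - 16.2/113.7 = 1 - 0.14248 = 0.85752
alpha = 1.142857 * 0.85752
= 0.9800


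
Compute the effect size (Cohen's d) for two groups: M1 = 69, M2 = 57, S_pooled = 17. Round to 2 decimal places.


Cohen's d = (M1 - M2) / S_pooled
= (69 - 57) / 17
= 12 / 17
= 0.71


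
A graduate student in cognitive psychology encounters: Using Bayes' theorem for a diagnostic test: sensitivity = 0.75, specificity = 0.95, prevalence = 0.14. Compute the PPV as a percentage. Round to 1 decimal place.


PPV = (sens * prev) / (sens * prev + (1-spec) * (1-prev))
Numerator = 0.75 * 0.14 = 0.105
P(positive and no disease) = (1 - spec) * (1 - prev) = (1 - 0.95) * (1 - 0.14) = 0.043
Denominator = 0.105 + 0.043 = 0.148
PPV = 0.105 / 0.148 = 0.709459
As percentage = 70.9


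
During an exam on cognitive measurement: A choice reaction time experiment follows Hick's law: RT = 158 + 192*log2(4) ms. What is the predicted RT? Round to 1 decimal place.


RT = 158 + 192 * log2(4)
log2(4) = 2.0
RT = 158 + 192 * 2.0
= 158 + 384.0
= 542.0 ms


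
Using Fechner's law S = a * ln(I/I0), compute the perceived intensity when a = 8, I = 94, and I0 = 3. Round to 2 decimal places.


S = 8 * ln(94/3)
I/I0 = 31.333333
ln(31.333333) = 3.4447
S = 8 * 3.4447
= 27.56


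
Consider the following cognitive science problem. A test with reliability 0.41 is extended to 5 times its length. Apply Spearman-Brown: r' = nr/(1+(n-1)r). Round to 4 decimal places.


r_new = n*r / (1 + (n-1)*r)
Numerator = 5 * 0.41 = 2.05
Denominator = 1 + 4 * 0.41 = 2.64
r_new = 2.05 / 2.64
= 0.7765


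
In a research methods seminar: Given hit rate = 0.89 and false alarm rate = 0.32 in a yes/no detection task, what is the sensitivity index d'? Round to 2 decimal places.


d' = z(HR) - z(FAR)
z(0.89) = 1.2265
z(0.32) = -0.4677
d' = 1.2265 - -0.4677
= 1.69


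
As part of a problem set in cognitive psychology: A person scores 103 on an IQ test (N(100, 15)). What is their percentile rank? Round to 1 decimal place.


z = (IQ - mean) / SD
z = (103 - 100) / 15 = 0.2
Percentile = Phi(0.2) * 100
Phi(0.2) = 0.57926
= 57.9


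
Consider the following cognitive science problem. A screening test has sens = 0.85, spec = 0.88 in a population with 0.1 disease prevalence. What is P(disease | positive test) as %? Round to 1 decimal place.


PPV = (sens * prev) / (sens * prev + (1-spec) * (1-prev))
Numerator = 0.85 * 0.1 = 0.085
P(positive and no disease) = (1 - spec) * (1 - prev) = (1 - 0.88) * (1 - 0.1) = 0.108
Denominator = 0.085 + 0.108 = 0.193
PPV = 0.085 / 0.193 = 0.440415
As percentage = 44.0


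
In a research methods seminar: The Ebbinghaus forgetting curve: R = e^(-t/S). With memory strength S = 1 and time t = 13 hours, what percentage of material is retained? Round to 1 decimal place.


R = e^(-t/S)
-t/S = -13/1 = -13.0
R = e^(-13.0) = 2e-06
Percentage = 2e-06 * 100
= 0.0


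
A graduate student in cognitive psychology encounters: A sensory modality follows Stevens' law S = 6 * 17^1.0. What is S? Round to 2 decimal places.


S = 6 * 17^1.0
17^1.0 = 17.0
S = 6 * 17.0
= 102.00


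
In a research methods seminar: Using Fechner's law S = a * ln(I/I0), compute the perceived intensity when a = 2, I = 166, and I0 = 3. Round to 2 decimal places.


S = 2 * ln(166/3)
I/I0 = 55.333333
ln(55.333333) = 4.0134
S = 2 * 4.0134
= 8.03


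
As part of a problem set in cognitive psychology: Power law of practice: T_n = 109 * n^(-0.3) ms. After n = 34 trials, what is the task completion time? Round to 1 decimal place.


T_n = 109 * 34^(-0.3)
34^(-0.3) = 0.347181
T_n = 109 * 0.347181
= 37.8 ms


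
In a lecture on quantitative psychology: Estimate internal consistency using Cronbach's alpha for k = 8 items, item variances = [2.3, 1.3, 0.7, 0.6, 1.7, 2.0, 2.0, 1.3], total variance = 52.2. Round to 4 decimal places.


alpha = (k/(k-1)) * (1 - sum(s_i^2)/s_total^2)
sum(item variances) = 11.9
k/(k-1) = 8/7 = 1.142857
1 - 11.9/52.2 = 1 - 0.227969 = 0.772031
alpha = 1.142857 * 0.772031
= 0.8823


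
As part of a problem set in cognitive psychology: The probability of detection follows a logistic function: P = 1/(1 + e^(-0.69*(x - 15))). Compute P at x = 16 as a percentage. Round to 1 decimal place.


P(x) = 1/(1 + e^(-0.69*(16 - 15)))
Exponent = -0.69 * 1 = -0.69
e^(-0.69) = 0.501576
P = 1/(1 + 0.501576) = 0.665967
Percentage = 66.6


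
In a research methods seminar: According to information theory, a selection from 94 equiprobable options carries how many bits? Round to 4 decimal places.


H = log2(n)
H = log2(94)
= 6.5546


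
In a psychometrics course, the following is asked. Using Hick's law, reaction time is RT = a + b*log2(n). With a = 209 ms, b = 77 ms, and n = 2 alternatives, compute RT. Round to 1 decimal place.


RT = 209 + 77 * log2(2)
log2(2) = 1.0
RT = 209 + 77 * 1.0
= 209 + 77.0
= 286.0 ms


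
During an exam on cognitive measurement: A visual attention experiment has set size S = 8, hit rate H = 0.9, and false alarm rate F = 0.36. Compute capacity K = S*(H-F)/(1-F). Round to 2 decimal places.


K = S * (H - F) / (1 - F)
H - F = 0.54
1 - F = 0.64
K = 8 * 0.54 / 0.64
= 6.75


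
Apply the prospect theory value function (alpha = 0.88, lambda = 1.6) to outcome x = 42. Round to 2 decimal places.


Since x = 42 >= 0, use v(x) = x^0.88
42^0.88 = 26.82
v(42) = 26.82


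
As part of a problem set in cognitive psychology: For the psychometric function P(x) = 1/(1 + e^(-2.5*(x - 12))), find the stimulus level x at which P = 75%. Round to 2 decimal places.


At P = 0.75: 0.75 = 1/(1 + e^(-k*(x-x0)))
Solving: e^(-k*(x-x0)) = 1/3
x = x0 + ln(3)/k
ln(3) = 1.0986
x = 12 + 1.0986/2.5
= 12 + 0.4394
= 12.44


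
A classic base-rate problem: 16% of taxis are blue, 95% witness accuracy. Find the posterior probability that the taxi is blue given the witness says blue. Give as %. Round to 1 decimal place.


P(blue | says blue) = P(says blue | blue)*P(blue) / [P(says blue | blue)*P(blue) + P(says blue | not blue)*P(not blue)]
Numerator = 0.95 * 0.16 = 0.152
False identification = 0.05 * 0.84 = 0.042
P = 0.152 / (0.152 + 0.042)
= 0.152 / 0.194
As percentage = 78.4


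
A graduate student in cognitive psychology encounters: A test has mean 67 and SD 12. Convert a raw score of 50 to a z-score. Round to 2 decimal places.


z = (X - mu) / sigma
= (50 - 67) / 12
= -17 / 12
= -1.42


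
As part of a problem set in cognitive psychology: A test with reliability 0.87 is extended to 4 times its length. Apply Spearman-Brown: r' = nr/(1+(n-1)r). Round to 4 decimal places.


r_new = n*r / (1 + (n-1)*r)
Numerator = 4 * 0.87 = 3.48
Denominator = 1 + 3 * 0.87 = 3.61
r_new = 3.48 / 3.61
= 0.9640


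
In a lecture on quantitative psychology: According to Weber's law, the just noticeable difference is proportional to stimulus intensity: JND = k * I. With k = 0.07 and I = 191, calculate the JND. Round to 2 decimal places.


JND = k * I
JND = 0.07 * 191
= 13.37


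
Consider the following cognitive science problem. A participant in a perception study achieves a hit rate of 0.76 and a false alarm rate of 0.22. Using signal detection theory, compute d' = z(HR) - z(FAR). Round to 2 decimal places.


d' = z(HR) - z(FAR)
z(0.76) = 0.7063
z(0.22) = -0.7722
d' = 0.7063 - -0.7722
= 1.48


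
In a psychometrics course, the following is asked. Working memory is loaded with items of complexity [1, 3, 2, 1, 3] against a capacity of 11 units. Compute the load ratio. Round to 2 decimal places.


Total complexity = 1 + 3 + 2 + 1 + 3 = 10
Load = total / capacity = 10 / 11
= 0.91


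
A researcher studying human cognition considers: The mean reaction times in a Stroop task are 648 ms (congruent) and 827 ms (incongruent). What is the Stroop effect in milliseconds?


Stroop effect = RT(incongruent) - RT(congruent)
= 827 - 648
= 179 ms


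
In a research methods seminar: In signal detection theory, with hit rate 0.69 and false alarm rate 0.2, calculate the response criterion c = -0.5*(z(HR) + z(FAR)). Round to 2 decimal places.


c = -0.5 * (z(HR) + z(FAR))
z(0.69) = 0.4959
z(0.2) = -0.8416
c = -0.5 * (0.4959 + -0.8416)
= -0.5 * -0.3457
= 0.17


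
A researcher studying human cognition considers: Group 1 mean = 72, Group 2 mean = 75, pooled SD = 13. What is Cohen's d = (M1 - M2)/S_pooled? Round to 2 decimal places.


Cohen's d = (M1 - M2) / S_pooled
= (72 - 75) / 13
= -3 / 13
= -0.23


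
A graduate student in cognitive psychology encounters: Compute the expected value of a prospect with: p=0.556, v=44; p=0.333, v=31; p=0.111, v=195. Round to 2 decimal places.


EU = sum(p_i * v_i)
0.556 * 44 = 24.464
0.333 * 31 = 10.323
0.111 * 195 = 21.645
EU = 24.464 + 10.323 + 21.645
= 56.43


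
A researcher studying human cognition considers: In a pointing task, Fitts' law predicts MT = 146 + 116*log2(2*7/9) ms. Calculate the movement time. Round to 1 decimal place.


MT = 146 + 116 * log2(2*7/9)
2D/W = 1.555556
log2(1.555556) = 0.6374
MT = 146 + 116 * 0.6374
= 219.9 ms


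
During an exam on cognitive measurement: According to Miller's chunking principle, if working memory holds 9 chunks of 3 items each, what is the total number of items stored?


Total items = chunks * items_per_chunk
= 9 * 3
= 27


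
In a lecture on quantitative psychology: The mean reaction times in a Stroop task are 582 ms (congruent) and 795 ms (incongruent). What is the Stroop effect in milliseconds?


Stroop effect = RT(incongruent) - RT(congruent)
= 795 - 582
= 213 ms


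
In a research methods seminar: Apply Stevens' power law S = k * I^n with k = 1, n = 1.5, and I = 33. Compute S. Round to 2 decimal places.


S = 1 * 33^1.5
33^1.5 = 189.5706
S = 1 * 189.5706
= 189.57


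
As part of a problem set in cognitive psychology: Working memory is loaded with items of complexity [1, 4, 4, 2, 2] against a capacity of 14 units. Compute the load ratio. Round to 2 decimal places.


Total complexity = 1 + 4 + 4 + 2 + 2 = 13
Load = total / capacity = 13 / 14
= 0.93


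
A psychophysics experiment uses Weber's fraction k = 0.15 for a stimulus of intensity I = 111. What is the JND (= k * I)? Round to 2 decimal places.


JND = k * I
JND = 0.15 * 111
= 16.65


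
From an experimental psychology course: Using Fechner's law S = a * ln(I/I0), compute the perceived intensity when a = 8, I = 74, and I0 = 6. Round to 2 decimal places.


S = 8 * ln(74/6)
I/I0 = 12.333333
ln(12.333333) = 2.5123
S = 8 * 2.5123
= 20.10


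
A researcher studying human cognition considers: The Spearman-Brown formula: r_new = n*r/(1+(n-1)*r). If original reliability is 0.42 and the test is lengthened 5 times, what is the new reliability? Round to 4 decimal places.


r_new = n*r / (1 + (n-1)*r)
Numerator = 5 * 0.42 = 2.1
Denominator = 1 + 4 * 0.42 = 2.68
r_new = 2.1 / 2.68
= 0.7836


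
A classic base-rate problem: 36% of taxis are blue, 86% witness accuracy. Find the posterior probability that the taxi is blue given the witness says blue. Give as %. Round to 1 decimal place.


P(blue | says blue) = P(says blue | blue)*P(blue) / [P(says blue | blue)*P(blue) + P(says blue | not blue)*P(not blue)]
Numerator = 0.86 * 0.36 = 0.3096
False identification = 0.14 * 0.64 = 0.0896
P = 0.3096 / (0.3096 + 0.0896)
= 0.3096 / 0.3992
As percentage = 77.6


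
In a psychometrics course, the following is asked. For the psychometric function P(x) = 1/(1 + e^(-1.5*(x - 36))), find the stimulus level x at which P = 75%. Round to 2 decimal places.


At P = 0.75: 0.75 = 1/(1 + e^(-k*(x-x0)))
Solving: e^(-k*(x-x0)) = 1/3
x = x0 + ln(3)/k
ln(3) = 1.0986
x = 36 + 1.0986/1.5
= 36 + 0.7324
= 36.73


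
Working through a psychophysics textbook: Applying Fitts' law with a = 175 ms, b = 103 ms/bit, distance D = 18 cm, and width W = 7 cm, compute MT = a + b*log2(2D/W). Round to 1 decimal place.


MT = 175 + 103 * log2(2*18/7)
2D/W = 5.142857
log2(5.142857) = 2.3626
MT = 175 + 103 * 2.3626
= 418.3 ms


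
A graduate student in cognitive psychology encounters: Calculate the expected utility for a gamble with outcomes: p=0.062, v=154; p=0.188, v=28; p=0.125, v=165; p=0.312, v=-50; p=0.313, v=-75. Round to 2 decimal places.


EU = sum(p_i * v_i)
0.062 * 154 = 9.548
0.188 * 28 = 5.264
0.125 * 165 = 20.625
0.312 * -50 = -15.6
0.313 * -75 = -23.475
EU = 9.548 + 5.264 + 20.625 + -15.6 + -23.475
= -3.64


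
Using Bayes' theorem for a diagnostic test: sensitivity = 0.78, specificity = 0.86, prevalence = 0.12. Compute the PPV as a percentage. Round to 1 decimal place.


PPV = (sens * prev) / (sens * prev + (1-spec) * (1-prev))
Numerator = 0.78 * 0.12 = 0.0936
P(positive and no disease) = (1 - spec) * (1 - prev) = (1 - 0.86) * (1 - 0.12) = 0.1232
Denominator = 0.0936 + 0.1232 = 0.2168
PPV = 0.0936 / 0.2168 = 0.431734
As percentage = 43.2


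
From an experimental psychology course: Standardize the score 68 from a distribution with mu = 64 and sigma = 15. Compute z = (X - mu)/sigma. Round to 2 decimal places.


z = (X - mu) / sigma
= (68 - 64) / 15
= 4 / 15
= 0.27


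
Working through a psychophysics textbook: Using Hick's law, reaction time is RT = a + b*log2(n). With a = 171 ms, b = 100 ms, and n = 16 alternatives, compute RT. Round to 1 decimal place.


RT = 171 + 100 * log2(16)
log2(16) = 4.0
RT = 171 + 100 * 4.0
= 171 + 400.0
= 571.0 ms


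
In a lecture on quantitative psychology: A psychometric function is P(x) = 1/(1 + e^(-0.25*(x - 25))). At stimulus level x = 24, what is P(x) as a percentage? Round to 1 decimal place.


P(x) = 1/(1 + e^(-0.25*(24 - 25)))
Exponent = -0.25 * -1 = 0.25
e^(0.25) = 1.284025
P = 1/(1 + 1.284025) = 0.437824
Percentage = 43.8


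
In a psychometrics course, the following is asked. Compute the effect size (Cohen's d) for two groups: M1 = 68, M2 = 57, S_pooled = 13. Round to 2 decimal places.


Cohen's d = (M1 - M2) / S_pooled
= (68 - 57) / 13
= 11 / 13
= 0.85


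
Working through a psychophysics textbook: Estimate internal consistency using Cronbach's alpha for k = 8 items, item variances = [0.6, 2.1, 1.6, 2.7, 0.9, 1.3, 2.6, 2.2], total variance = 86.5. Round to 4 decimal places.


alpha = (k/(k-1)) * (1 - sum(s_i^2)/s_total^2)
sum(item variances) = 14.0
k/(k-1) = 8/7 = 1.142857
1 - 14.0/86.5 = 1 - 0.16185 = 0.83815
alpha = 1.142857 * 0.83815
= 0.9579


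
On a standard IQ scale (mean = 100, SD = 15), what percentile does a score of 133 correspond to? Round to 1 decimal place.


z = (IQ - mean) / SD
z = (133 - 100) / 15 = 2.2
Percentile = Phi(2.2) * 100
Phi(2.2) = 0.986097
= 98.6


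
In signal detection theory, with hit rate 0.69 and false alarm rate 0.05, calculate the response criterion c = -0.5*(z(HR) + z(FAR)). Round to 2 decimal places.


c = -0.5 * (z(HR) + z(FAR))
z(0.69) = 0.4959
z(0.05) = -1.6449
c = -0.5 * (0.4959 + -1.6449)
= -0.5 * -1.149
= 0.57


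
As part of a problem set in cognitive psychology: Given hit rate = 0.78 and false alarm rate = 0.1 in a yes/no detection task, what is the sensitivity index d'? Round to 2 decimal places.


d' = z(HR) - z(FAR)
z(0.78) = 0.7722
z(0.1) = -1.2816
d' = 0.7722 - -1.2816
= 2.05


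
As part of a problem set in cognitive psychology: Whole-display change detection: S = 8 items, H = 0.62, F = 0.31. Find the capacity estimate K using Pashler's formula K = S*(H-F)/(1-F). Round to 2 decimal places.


K = S * (H - F) / (1 - F)
H - F = 0.31
1 - F = 0.69
K = 8 * 0.31 / 0.69
= 3.59


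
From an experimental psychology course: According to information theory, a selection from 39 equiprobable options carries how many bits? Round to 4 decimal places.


H = log2(n)
H = log2(39)
= 5.2854


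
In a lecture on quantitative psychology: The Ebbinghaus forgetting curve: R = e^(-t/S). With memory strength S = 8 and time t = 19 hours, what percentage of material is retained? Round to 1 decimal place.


R = e^(-t/S)
-t/S = -19/8 = -2.375
R = e^(-2.375) = 0.093014
Percentage = 0.093014 * 100
= 9.3


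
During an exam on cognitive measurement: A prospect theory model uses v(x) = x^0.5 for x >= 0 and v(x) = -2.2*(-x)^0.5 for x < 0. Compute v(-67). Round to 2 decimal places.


Since x = -67 < 0, use v(x) = -lambda*(-x)^alpha
(-x) = 67
67^0.5 = 8.1854
v(-67) = -2.2 * 8.1854
= -18.01


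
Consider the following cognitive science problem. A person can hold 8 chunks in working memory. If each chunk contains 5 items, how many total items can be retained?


Total items = chunks * items_per_chunk
= 8 * 5
= 40


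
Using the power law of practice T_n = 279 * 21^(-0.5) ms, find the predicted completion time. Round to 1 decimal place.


T_n = 279 * 21^(-0.5)
21^(-0.5) = 0.218218
T_n = 279 * 0.218218
= 60.9 ms


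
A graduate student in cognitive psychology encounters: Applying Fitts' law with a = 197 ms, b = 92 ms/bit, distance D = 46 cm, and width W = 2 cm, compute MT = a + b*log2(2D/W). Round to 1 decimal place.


MT = 197 + 92 * log2(2*46/2)
2D/W = 46.0
log2(46.0) = 5.5236
MT = 197 + 92 * 5.5236
= 705.2 ms


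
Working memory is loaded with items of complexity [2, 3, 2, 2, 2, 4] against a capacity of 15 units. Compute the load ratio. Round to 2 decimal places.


Total complexity = 2 + 3 + 2 + 2 + 2 + 4 = 15
Load = total / capacity = 15 / 15
= 1.00


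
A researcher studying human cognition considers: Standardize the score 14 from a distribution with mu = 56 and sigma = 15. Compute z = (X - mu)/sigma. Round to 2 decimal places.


z = (X - mu) / sigma
= (14 - 56) / 15
= -42 / 15
= -2.80


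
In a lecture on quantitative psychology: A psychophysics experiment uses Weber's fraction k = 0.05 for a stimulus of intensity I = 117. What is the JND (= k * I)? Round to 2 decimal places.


JND = k * I
JND = 0.05 * 117
= 5.85


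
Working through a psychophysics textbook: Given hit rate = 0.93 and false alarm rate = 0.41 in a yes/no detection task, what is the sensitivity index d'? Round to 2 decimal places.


d' = z(HR) - z(FAR)
z(0.93) = 1.4758
z(0.41) = -0.2275
d' = 1.4758 - -0.2275
= 1.70


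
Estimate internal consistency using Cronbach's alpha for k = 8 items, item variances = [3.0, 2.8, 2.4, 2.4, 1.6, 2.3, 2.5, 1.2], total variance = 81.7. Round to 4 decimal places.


alpha = (k/(k-1)) * (1 - sum(s_i^2)/s_total^2)
sum(item variances) = 18.2
k/(k-1) = 8/7 = 1.142857
1 - 18.2/81.7 = 1 - 0.222766 = 0.777234
alpha = 1.142857 * 0.777234
= 0.8883


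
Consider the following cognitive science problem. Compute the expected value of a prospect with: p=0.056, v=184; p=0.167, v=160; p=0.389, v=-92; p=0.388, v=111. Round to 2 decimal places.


EU = sum(p_i * v_i)
0.056 * 184 = 10.304
0.167 * 160 = 26.72
0.389 * -92 = -35.788
0.388 * 111 = 43.068
EU = 10.304 + 26.72 + -35.788 + 43.068
= 44.30


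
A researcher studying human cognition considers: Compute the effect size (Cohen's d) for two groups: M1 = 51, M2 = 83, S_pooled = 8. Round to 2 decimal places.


Cohen's d = (M1 - M2) / S_pooled
= (51 - 83) / 8
= -32 / 8
= -4.00
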